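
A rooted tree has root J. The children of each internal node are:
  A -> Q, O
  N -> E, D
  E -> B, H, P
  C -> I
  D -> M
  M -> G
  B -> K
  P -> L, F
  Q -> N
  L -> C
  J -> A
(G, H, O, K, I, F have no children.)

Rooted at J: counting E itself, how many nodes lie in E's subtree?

Descendants of E (including itself): E, H, P, B, L, F, K, C, I. That's 9.

9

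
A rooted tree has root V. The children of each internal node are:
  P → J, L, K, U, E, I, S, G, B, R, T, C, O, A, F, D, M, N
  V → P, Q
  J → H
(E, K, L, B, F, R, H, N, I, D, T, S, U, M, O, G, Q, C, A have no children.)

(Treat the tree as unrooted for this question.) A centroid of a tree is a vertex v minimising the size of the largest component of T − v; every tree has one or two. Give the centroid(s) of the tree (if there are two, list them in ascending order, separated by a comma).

P

If P is removed the pieces have sizes 2, 2, 1, 1, 1, 1, 1, 1, 1, 1, 1, 1, 1, 1, 1, 1, 1, 1, 1, all ≤ ⌊22/2⌋ = 11.
Every other node leaves some component of size > 11, so the centroid is unique.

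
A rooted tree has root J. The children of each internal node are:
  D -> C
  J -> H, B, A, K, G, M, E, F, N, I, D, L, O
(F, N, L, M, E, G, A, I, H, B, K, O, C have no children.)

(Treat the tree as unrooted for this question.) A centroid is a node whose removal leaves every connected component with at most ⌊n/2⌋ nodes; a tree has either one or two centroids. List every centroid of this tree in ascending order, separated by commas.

J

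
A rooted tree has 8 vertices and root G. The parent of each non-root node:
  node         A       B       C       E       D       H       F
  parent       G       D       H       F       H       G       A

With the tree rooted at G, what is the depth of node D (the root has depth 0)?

2

Path from G to D: G – H – D, which has 2 edges.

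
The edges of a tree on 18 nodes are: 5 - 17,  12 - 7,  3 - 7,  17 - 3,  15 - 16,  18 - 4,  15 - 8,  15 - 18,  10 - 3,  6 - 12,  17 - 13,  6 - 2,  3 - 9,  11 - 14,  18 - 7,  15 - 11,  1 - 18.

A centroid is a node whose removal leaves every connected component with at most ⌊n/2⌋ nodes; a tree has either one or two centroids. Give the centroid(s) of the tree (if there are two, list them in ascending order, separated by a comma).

7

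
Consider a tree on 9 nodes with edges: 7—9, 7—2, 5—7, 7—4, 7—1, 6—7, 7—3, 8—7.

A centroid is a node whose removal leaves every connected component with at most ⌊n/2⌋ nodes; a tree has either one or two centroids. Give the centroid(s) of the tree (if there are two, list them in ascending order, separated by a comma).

7

Delete 7: the remaining components have sizes 1, 1, 1, 1, 1, 1, 1, 1. Max 1 ≤ 4, so 7 is a centroid.
Every other node leaves some component of size > 4, so the centroid is unique.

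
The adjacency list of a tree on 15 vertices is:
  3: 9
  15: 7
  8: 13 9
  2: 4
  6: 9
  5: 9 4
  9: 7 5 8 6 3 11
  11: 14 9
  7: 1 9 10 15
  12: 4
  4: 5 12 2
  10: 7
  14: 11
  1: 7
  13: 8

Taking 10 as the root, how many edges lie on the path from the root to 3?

10–7–9–3 — 3 edges.

3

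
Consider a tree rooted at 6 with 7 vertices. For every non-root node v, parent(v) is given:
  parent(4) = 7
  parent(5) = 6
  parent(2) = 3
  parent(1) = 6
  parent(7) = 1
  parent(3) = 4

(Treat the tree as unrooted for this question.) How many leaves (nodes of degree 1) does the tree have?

2

The leaves are 2, 5.
That is 2 leaves.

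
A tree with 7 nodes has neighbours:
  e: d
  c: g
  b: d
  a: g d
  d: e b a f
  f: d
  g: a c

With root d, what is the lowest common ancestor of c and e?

d

Path c→root: c g a d; path e→root: e d.
First common node: d.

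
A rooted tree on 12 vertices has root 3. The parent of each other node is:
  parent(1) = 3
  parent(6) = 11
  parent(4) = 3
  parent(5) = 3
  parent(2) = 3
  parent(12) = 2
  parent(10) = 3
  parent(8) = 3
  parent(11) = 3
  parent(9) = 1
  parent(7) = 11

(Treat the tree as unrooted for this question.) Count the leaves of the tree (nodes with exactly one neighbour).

8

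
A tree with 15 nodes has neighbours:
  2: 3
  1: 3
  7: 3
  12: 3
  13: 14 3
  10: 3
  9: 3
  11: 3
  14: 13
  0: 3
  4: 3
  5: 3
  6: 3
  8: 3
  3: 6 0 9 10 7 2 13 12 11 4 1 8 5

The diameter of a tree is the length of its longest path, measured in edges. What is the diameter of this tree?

Starting from 14, a farthest node is 11 at distance 3.
One longest path: 14 - 13 - 3 - 11.
So the diameter is 3.

3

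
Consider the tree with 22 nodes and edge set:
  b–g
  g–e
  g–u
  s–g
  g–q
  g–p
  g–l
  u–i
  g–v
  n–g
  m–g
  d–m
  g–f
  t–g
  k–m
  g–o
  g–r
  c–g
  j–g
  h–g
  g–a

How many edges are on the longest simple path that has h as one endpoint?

3

Distances from h peak at 3, attained at k (i, d also at distance 3).
h–g–m–k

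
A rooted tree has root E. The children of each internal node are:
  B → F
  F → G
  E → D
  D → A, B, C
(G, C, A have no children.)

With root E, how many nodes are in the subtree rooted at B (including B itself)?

B's subtree: {B, F, G}, size 3.

3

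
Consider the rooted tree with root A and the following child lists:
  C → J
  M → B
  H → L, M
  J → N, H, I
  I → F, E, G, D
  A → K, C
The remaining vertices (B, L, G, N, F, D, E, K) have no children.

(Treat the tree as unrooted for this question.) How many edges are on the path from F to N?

3

The path is F - I - J - N, which has 3 edges.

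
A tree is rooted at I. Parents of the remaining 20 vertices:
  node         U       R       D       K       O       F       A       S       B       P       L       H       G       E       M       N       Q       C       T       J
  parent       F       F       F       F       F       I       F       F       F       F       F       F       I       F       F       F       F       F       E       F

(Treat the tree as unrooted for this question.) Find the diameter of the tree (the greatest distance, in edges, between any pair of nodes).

4

BFS from G reaches T last, at distance 4; BFS from T confirms no node is farther.
Path: G – I – F – E – T.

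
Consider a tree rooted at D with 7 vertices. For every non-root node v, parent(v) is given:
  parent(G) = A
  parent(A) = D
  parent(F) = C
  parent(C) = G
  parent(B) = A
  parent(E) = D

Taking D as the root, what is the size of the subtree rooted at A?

A's subtree: {A, G, B, C, F}, size 5.

5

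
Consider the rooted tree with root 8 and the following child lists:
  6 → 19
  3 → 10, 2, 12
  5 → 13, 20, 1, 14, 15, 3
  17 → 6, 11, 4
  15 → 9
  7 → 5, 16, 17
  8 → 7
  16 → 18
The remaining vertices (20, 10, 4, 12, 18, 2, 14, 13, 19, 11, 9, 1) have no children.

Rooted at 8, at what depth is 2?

Path from 8 to 2: 8–7–5–3–2, which has 4 edges.

4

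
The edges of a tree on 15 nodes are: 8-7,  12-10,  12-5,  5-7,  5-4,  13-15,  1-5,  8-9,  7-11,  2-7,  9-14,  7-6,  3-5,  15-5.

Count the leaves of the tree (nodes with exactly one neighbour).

9

The leaves are 1, 2, 3, 4, 6, 10, 11, 13, 14.
That is 9 leaves.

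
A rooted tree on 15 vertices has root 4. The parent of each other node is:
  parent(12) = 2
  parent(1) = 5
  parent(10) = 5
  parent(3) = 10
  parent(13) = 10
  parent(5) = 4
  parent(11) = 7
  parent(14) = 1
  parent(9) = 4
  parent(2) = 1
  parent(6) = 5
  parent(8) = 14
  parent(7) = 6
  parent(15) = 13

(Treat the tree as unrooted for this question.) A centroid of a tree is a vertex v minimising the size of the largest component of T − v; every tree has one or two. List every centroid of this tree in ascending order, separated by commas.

Removing 5 splits the tree into components of sizes 5, 4, 3, 2; the largest is 5 ≤ ⌊15/2⌋ = 7.
Every other node leaves some component of size > 7, so the centroid is unique.

5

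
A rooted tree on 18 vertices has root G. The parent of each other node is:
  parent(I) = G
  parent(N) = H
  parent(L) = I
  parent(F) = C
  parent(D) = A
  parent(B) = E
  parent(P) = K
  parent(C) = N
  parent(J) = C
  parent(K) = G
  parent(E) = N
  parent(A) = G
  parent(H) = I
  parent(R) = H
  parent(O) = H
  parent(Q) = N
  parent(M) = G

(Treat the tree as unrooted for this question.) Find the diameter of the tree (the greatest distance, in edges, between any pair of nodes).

7

A longest path is D – A – G – I – H – N – E – B, with 7 edges.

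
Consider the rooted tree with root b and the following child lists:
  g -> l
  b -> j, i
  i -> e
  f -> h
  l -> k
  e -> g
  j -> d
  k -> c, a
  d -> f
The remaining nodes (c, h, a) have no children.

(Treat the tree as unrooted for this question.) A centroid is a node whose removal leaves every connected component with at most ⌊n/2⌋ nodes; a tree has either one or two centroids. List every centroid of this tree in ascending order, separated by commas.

e, i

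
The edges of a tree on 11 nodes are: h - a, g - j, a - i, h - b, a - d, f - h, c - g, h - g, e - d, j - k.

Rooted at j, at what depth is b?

3

Climbing from b to the root: b → h → g → j. That's 3 steps.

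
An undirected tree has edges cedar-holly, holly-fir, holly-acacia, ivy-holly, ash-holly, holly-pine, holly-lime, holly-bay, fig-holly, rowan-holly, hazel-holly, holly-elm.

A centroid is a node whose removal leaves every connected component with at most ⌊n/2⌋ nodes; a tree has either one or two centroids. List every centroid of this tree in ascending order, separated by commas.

Delete holly: the remaining components have sizes 1, 1, 1, 1, 1, 1, 1, 1, 1, 1, 1, 1. Max 1 ≤ 6, so holly is a centroid.
No neighbour of holly does as well, so holly is the unique centroid.

holly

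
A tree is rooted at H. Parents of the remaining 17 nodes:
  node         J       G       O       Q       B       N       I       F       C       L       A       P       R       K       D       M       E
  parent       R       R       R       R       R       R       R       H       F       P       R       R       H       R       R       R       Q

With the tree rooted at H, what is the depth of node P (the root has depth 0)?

Climbing from P to the root: P – R – H. That's 2 steps.

2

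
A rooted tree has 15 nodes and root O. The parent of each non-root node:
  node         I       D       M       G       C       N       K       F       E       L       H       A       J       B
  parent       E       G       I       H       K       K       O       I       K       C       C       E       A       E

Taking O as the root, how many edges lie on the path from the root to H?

3

Path from O to H: O–K–C–H, which has 3 edges.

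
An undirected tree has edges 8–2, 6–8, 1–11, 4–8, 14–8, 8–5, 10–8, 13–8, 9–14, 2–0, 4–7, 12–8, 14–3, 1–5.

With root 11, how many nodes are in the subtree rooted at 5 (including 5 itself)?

The subtree rooted at 5 contains: 5, 8, 13, 12, 4, 6, 14, 2, 10, 7, 9, 3, 0 — 13 nodes.

13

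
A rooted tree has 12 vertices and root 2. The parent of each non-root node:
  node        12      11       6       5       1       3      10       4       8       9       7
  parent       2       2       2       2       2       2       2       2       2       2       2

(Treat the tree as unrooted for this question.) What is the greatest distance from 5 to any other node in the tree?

2

A farthest node from 5 is 3 (11, 4, 6, 12, 1, 8, 10, 7, 9 also at distance 2).
The path 5 – 2 – 3 has 2 edges.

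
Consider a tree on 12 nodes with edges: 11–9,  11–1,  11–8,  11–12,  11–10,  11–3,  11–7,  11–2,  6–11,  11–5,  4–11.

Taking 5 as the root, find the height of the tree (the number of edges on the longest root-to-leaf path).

2

9 sits deepest: 5 – 11 – 9 — 2 edges from the root.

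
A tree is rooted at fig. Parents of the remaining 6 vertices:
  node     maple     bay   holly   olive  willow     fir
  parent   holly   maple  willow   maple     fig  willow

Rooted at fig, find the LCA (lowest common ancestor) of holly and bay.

holly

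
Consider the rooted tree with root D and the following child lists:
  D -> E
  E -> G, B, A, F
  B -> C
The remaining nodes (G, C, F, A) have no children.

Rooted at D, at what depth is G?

D → E → G — 2 edges.

2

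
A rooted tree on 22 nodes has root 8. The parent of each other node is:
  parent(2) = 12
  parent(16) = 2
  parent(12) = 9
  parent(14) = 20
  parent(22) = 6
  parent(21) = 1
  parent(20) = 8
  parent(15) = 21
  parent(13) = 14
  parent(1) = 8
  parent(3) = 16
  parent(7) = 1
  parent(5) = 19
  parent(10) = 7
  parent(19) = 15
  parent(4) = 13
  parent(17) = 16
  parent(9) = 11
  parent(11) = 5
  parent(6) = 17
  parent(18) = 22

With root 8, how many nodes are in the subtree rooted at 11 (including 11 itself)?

10

11's subtree: {11, 9, 12, 2, 16, 17, 3, 6, 22, 18}, size 10.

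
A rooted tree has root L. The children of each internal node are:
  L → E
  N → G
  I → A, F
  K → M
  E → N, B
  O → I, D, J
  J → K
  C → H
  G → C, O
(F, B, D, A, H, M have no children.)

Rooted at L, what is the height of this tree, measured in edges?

7

A deepest node is M, reached by L-E-N-G-O-J-K-M.
That path has 7 edges, so the height is 7.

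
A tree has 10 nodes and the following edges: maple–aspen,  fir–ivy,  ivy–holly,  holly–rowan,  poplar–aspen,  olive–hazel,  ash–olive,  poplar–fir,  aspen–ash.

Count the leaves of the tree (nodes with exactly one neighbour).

3

Degree-1 nodes: hazel, maple, rowan — 3 of them.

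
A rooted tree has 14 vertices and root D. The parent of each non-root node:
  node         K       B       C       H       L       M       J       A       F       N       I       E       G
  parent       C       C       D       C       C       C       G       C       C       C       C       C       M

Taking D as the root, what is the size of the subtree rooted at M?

3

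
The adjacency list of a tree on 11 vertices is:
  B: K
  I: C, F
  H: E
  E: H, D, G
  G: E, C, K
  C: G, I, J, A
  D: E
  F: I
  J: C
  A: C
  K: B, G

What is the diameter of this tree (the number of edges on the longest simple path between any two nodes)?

5

Starting from H, a farthest node is F at distance 5.
One longest path: H-E-G-C-I-F.
So the diameter is 5.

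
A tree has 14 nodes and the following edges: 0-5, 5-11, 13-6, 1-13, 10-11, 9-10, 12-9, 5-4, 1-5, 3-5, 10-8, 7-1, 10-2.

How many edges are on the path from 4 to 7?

3

Walking from 4: 4 - 5 - 1 - 7. Length 3.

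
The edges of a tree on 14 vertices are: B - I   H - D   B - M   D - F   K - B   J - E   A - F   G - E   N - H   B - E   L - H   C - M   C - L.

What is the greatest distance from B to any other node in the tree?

7

The node farthest from B is A, via B – M – C – L – H – D – F – A — 7 edges.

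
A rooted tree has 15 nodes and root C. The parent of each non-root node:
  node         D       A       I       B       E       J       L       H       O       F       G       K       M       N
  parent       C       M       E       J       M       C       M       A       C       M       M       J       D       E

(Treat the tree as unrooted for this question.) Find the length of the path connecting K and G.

5

K–J–C–D–M–G: 5 edges.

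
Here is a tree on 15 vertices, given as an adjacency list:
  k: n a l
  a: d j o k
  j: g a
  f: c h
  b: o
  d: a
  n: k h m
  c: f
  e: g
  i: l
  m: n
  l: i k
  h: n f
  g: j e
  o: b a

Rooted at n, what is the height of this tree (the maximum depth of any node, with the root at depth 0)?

A deepest node is e, reached by n – k – a – j – g – e.
That path has 5 edges, so the height is 5.

5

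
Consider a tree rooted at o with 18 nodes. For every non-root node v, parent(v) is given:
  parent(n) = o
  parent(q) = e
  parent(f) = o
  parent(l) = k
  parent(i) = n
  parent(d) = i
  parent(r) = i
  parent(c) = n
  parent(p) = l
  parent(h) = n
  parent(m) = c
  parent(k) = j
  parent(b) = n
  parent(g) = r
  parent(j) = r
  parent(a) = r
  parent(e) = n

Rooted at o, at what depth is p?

Climbing from p to the root: p → l → k → j → r → i → n → o. That's 7 steps.

7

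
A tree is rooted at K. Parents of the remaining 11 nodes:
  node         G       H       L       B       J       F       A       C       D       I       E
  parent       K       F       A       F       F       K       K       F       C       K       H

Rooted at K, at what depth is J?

2

K–F–J — 2 edges.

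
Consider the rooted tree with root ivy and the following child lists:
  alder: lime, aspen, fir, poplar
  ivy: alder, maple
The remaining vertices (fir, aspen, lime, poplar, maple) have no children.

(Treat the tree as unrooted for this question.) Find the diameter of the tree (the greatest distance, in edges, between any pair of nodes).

3

BFS from maple reaches lime last, at distance 3; BFS from lime confirms no node is farther.
Path: maple – ivy – alder – lime.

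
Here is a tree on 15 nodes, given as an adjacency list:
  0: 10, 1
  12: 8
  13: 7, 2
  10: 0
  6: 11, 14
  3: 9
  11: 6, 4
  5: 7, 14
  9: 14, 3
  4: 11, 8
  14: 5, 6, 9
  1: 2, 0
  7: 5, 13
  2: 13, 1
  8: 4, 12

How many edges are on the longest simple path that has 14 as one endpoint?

7

Distances from 14 peak at 7, attained at 10.
14 – 5 – 7 – 13 – 2 – 1 – 0 – 10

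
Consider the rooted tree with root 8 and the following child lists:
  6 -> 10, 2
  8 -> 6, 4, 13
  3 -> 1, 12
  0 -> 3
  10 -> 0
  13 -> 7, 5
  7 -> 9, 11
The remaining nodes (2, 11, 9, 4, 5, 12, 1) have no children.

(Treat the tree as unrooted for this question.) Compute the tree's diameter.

8

BFS from 9 reaches 12 last, at distance 8; BFS from 12 confirms no node is farther.
Path: 9-7-13-8-6-10-0-3-12.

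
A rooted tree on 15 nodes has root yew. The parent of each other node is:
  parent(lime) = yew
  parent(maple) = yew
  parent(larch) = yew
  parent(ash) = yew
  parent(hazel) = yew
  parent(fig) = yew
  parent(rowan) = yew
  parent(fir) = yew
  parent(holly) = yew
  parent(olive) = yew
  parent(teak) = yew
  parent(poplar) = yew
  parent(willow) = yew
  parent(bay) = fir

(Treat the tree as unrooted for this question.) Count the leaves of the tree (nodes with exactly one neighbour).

13

Exactly 13 nodes have a single neighbour: ash, bay, fig, hazel, holly, larch, lime, maple, olive, poplar, rowan, teak, willow.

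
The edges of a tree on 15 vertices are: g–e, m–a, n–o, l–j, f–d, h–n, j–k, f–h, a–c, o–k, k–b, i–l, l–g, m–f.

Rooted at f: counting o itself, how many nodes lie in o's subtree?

8

The subtree rooted at o contains: o, k, b, j, l, g, i, e — 8 nodes.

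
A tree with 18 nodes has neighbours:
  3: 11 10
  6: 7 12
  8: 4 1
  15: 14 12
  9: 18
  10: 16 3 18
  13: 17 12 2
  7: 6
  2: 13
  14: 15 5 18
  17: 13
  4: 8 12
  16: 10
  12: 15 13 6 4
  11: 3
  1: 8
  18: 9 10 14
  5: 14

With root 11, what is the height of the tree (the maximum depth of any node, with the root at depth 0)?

9

1 sits deepest: 11-3-10-18-14-15-12-4-8-1 — 9 edges from the root.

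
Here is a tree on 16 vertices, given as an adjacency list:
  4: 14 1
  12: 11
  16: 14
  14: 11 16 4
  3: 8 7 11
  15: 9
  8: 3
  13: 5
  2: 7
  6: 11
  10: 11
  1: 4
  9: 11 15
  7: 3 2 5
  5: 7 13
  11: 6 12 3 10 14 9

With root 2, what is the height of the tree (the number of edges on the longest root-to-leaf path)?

6

1 sits deepest: 2–7–3–11–14–4–1 — 6 edges from the root.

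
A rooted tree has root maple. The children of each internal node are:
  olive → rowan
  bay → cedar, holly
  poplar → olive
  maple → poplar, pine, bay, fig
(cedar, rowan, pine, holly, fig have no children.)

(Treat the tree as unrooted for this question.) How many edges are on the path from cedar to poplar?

cedar – bay – maple – poplar: 3 edges.

3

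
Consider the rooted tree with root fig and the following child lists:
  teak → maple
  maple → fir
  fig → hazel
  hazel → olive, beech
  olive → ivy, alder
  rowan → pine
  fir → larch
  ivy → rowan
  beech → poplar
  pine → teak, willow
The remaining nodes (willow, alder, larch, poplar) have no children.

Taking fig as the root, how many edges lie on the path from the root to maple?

7

Path from fig to maple: fig–hazel–olive–ivy–rowan–pine–teak–maple, which has 7 edges.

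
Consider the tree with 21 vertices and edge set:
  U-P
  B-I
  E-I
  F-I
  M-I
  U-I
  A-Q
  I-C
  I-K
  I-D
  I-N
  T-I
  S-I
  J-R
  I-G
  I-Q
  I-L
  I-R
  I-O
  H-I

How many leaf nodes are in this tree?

17

The leaves are A, B, C, D, E, F, G, H, J, K, L, M, N, O, P, S, T.
That is 17 leaves.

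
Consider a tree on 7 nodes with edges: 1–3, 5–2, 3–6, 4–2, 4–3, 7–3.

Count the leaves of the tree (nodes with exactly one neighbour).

Exactly 4 nodes have a single neighbour: 1, 5, 6, 7.

4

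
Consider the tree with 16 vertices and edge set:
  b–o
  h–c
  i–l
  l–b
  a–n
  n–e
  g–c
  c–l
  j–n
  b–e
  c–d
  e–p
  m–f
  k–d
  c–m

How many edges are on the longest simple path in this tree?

7

Starting from a, a farthest node is f at distance 7.
One longest path: a-n-e-b-l-c-m-f.
So the diameter is 7.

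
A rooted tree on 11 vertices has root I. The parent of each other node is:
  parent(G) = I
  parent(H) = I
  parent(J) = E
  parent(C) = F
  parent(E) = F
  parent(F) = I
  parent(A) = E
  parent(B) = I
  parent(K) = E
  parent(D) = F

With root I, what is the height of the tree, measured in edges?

The longest root-to-leaf path is I – F – E – J (3 edges).

3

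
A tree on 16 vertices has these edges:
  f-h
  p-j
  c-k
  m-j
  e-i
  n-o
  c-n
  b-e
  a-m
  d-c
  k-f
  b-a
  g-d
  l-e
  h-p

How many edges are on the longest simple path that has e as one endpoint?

11

A farthest node from e is o (g also at distance 11).
The path e – b – a – m – j – p – h – f – k – c – n – o has 11 edges.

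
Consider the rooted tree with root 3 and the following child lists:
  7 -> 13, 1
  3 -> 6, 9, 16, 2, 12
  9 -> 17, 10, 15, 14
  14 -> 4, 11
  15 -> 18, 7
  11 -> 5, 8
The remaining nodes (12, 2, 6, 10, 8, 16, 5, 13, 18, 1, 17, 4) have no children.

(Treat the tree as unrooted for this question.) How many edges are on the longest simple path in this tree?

6

A longest path is 8-11-14-9-15-7-1, with 6 edges.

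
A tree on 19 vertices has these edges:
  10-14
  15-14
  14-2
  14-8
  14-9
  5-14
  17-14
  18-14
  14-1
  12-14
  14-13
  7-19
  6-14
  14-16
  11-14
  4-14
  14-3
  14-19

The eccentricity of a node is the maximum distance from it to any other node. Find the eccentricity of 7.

3

Distances from 7 peak at 3, attained at 17 (6, 12, 13, 11, 3, 5, 2, 10, 1, 8, 9, 18, 15, 4, 16 also at distance 3).
7 – 19 – 14 – 17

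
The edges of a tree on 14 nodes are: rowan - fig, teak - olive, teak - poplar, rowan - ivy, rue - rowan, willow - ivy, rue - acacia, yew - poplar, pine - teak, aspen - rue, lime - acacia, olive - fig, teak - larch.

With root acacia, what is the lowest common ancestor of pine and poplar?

teak

Ancestors of pine (toward the root): pine, teak, olive, fig, rowan, rue, acacia.
Ancestors of poplar: poplar, teak, olive, fig, rowan, rue, acacia.
The deepest node appearing in both lists is teak.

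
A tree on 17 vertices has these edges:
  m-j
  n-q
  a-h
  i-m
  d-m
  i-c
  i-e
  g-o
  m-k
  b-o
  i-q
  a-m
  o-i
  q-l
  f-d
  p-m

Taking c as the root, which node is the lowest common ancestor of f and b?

i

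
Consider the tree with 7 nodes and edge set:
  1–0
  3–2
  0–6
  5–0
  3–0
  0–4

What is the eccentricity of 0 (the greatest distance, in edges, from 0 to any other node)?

2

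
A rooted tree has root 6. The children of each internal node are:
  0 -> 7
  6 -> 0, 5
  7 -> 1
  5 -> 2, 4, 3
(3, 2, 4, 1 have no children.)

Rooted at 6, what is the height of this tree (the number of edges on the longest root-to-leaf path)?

3

The longest root-to-leaf path is 6 – 0 – 7 – 1 (3 edges).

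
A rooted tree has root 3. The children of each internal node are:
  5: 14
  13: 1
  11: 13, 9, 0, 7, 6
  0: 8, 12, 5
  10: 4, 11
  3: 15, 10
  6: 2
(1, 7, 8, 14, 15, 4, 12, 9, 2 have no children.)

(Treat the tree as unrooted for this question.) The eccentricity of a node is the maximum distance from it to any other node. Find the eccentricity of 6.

4

The node farthest from 6 is 15 (14 also at distance 4), via 6–11–10–3–15 — 4 edges.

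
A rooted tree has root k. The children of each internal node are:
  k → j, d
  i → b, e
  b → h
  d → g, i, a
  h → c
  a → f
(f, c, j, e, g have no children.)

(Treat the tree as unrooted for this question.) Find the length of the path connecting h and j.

5

The path is h–b–i–d–k–j, which has 5 edges.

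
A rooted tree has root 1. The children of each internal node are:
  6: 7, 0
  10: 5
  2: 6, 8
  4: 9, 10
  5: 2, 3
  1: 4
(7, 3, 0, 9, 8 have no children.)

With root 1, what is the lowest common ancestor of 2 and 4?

2's ancestor chain is 2, 5, 10, 4, 1 and 4's is 4, 1; they first meet at 4.

4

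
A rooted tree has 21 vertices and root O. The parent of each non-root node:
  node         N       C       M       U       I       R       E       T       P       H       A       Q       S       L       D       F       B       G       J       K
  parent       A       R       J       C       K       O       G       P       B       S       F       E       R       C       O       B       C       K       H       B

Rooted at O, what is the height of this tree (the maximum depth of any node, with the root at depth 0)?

7

A deepest node is Q, reached by O–R–C–B–K–G–E–Q.
That path has 7 edges, so the height is 7.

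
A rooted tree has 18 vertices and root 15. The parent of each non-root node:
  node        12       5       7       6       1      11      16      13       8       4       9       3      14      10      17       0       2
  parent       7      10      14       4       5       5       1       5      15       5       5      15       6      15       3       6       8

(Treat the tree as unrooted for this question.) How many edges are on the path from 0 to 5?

3

The path is 0 – 6 – 4 – 5, which has 3 edges.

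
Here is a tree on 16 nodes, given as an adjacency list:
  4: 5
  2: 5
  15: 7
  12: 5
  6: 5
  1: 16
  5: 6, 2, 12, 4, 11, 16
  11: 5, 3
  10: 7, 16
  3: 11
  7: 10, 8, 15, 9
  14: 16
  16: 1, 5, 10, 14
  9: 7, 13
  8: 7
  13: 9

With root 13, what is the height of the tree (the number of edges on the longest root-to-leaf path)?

7

A deepest node is 3, reached by 13–9–7–10–16–5–11–3.
That path has 7 edges, so the height is 7.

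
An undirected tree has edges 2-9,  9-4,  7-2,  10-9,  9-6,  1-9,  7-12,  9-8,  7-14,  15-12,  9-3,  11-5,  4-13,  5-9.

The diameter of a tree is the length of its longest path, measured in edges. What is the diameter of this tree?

6

BFS from 15 reaches 13 last, at distance 6; BFS from 13 confirms no node is farther.
Path: 15-12-7-2-9-4-13.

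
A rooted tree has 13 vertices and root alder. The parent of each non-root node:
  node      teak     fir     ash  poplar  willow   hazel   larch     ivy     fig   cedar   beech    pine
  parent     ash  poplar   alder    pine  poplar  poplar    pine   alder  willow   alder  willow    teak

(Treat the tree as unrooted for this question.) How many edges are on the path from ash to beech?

5

The path is ash - teak - pine - poplar - willow - beech, which has 5 edges.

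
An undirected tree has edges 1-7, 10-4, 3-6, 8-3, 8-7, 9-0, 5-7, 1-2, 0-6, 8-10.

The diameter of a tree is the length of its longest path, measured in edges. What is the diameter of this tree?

7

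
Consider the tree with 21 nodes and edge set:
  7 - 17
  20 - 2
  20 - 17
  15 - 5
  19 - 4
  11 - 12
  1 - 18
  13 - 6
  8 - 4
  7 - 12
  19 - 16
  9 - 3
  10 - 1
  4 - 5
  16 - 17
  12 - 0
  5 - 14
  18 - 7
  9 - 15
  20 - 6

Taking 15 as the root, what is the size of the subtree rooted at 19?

14

Descendants of 19 (including itself): 19, 16, 17, 7, 20, 12, 18, 2, 6, 0, 11, 1, 13, 10. That's 14.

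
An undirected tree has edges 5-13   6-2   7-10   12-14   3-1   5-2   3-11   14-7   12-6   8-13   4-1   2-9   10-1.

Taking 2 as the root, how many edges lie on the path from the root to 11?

8

Climbing from 11 to the root: 11–3–1–10–7–14–12–6–2. That's 8 steps.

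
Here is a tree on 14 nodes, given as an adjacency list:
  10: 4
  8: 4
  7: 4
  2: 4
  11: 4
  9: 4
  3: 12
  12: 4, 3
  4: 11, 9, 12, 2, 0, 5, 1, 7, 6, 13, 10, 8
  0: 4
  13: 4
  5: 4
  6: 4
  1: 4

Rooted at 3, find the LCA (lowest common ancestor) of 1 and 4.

Path 1→root: 1 4 12 3; path 4→root: 4 12 3.
First common node: 4.

4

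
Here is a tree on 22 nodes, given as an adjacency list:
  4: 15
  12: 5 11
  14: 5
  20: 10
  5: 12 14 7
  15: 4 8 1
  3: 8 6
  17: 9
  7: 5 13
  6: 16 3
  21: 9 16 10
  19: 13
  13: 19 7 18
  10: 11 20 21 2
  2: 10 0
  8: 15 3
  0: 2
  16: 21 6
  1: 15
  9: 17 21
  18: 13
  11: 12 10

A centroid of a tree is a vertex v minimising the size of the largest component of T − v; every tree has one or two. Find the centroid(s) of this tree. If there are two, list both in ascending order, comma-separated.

If 10 is removed the pieces have sizes 10, 8, 2, 1, all ≤ ⌊22/2⌋ = 11.
Every other node leaves some component of size > 11, so the centroid is unique.

10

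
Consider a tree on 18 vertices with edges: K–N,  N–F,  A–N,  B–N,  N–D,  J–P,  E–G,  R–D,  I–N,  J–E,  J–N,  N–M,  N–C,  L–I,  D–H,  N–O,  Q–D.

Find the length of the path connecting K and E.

3

K - N - J - E: 3 edges.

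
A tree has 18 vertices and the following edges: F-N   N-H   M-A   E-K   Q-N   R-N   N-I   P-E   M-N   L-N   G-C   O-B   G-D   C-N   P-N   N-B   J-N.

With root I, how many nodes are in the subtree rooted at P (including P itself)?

The subtree rooted at P contains: P, E, K — 3 nodes.

3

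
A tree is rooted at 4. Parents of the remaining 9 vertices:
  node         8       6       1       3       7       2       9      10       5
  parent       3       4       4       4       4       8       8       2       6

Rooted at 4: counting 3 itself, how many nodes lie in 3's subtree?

The subtree rooted at 3 contains: 3, 8, 2, 9, 10 — 5 nodes.

5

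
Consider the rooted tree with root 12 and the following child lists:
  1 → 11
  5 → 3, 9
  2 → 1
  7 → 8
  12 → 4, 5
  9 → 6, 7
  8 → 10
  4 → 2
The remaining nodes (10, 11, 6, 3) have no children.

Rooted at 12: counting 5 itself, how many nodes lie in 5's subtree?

7

Descendants of 5 (including itself): 5, 3, 9, 6, 7, 8, 10. That's 7.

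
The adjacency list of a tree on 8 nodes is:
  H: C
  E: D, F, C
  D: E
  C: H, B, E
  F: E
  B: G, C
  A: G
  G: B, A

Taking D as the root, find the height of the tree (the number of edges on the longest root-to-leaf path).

A sits deepest: D-E-C-B-G-A — 5 edges from the root.

5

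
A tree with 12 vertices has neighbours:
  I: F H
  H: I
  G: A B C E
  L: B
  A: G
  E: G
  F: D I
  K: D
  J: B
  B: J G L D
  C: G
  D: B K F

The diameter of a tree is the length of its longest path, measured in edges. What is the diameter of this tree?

BFS from A reaches H last, at distance 6; BFS from H confirms no node is farther.
Path: A - G - B - D - F - I - H.

6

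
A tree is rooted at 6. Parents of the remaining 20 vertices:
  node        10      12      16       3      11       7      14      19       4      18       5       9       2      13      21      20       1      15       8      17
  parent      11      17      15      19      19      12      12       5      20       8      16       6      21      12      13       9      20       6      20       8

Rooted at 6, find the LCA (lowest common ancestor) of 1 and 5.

Path 1→root: 1 20 9 6; path 5→root: 5 16 15 6.
First common node: 6.

6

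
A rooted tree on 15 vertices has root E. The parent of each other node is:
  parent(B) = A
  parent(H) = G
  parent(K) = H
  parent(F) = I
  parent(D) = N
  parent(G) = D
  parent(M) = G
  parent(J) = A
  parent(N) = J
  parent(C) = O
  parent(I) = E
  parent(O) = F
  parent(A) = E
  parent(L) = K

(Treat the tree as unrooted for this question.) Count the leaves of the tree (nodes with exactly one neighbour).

4

The leaves are B, C, L, M.
That is 4 leaves.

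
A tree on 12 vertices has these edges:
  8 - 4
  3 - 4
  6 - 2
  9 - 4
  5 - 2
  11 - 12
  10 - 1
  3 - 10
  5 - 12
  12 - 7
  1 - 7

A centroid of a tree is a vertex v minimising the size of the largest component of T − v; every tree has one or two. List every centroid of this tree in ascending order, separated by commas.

Delete 7: the remaining components have sizes 6, 5. Max 6 ≤ 6, so 7 is a centroid.
1 is adjacent to 7 and is also a centroid (the largest component after removing it is likewise 6).

1, 7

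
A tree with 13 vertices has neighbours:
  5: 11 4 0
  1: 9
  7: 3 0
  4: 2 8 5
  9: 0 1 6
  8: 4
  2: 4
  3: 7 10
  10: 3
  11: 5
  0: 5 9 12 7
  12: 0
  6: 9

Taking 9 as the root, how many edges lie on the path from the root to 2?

Climbing from 2 to the root: 2 → 4 → 5 → 0 → 9. That's 4 steps.

4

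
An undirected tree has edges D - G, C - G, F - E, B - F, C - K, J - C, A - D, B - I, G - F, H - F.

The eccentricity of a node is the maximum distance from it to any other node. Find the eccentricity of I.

5

The node farthest from I is K (J, A also at distance 5), via I–B–F–G–C–K — 5 edges.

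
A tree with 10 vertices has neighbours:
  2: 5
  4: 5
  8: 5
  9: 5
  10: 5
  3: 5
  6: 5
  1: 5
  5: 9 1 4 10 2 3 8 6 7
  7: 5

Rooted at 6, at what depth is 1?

6–5–1 — 2 edges.

2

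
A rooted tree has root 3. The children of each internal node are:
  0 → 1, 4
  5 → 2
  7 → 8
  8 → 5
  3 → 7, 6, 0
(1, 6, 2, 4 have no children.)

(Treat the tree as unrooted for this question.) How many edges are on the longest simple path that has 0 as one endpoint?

Distances from 0 peak at 5, attained at 2.
0–3–7–8–5–2

5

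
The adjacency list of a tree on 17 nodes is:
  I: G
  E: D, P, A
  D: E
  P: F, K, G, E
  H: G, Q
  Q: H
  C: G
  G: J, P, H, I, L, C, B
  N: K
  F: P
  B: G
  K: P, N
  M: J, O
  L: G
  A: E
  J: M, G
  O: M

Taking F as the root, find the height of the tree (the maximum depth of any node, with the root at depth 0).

5

The longest root-to-leaf path is F-P-G-J-M-O (5 edges).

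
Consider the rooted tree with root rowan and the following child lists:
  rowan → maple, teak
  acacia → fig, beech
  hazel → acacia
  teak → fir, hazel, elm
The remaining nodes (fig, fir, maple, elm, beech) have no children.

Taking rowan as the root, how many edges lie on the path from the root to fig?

Path from rowan to fig: rowan → teak → hazel → acacia → fig, which has 4 edges.

4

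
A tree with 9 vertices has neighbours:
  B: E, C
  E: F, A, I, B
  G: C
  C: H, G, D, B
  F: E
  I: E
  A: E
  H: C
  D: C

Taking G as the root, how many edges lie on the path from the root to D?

2

G – C – D — 2 edges.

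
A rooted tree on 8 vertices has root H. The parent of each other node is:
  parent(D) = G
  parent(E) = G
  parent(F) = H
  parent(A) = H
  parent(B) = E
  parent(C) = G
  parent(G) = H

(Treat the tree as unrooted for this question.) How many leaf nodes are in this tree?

5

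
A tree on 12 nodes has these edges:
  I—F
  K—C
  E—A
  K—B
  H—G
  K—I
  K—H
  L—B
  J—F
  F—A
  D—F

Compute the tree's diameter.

BFS from E reaches G last, at distance 6; BFS from G confirms no node is farther.
Path: E–A–F–I–K–H–G.

6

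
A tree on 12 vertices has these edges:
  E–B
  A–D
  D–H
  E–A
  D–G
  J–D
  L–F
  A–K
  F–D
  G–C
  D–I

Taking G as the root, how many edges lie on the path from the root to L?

3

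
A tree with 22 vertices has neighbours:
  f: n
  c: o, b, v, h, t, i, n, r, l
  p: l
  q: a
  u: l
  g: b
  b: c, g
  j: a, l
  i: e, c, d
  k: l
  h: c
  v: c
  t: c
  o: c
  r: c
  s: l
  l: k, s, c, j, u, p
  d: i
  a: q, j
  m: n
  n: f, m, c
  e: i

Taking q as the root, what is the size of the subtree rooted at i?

3

i's subtree: {i, d, e}, size 3.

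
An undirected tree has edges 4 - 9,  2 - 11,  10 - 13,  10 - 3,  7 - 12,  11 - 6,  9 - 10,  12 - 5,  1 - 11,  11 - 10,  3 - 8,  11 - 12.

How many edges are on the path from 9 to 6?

Walking from 9: 9–10–11–6. Length 3.

3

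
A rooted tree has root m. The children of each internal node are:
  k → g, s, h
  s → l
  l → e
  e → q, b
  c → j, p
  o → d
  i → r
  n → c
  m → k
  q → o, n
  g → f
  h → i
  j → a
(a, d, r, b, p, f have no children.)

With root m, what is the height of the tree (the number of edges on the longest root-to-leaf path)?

9

The longest root-to-leaf path is m → k → s → l → e → q → n → c → j → a (9 edges).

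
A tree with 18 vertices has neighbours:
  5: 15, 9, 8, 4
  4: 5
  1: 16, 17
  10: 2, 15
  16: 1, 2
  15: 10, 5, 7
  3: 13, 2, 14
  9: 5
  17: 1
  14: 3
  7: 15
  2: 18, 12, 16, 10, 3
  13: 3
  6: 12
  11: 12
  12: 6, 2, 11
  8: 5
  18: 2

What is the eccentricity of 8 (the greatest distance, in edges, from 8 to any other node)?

A farthest node from 8 is 17.
The path 8 – 5 – 15 – 10 – 2 – 16 – 1 – 17 has 7 edges.

7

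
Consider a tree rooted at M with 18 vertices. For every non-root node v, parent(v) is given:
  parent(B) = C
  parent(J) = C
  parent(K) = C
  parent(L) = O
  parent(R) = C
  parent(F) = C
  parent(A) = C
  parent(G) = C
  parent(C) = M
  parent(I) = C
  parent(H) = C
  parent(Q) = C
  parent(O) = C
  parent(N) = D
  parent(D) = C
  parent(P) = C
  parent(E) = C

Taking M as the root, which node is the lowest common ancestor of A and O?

Path A→root: A C M; path O→root: O C M.
First common node: C.

C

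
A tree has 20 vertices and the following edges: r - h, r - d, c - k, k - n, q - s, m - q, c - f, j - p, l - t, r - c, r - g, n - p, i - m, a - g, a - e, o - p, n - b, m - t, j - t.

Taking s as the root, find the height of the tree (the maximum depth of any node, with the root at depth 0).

12

The longest root-to-leaf path is s–q–m–t–j–p–n–k–c–r–g–a–e (12 edges).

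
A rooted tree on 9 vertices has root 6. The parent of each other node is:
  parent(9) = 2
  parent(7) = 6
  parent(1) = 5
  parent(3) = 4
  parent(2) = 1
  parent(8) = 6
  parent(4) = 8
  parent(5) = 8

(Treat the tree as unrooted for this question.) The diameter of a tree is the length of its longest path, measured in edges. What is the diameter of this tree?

6

Starting from 7, a farthest node is 9 at distance 6.
One longest path: 7 – 6 – 8 – 5 – 1 – 2 – 9.
So the diameter is 6.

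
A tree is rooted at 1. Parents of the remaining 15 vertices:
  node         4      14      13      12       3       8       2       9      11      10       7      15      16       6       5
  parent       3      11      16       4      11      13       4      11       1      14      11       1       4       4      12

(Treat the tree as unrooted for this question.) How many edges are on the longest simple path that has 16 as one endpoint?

Distances from 16 peak at 5, attained at 10 (15 also at distance 5).
16–4–3–11–14–10

5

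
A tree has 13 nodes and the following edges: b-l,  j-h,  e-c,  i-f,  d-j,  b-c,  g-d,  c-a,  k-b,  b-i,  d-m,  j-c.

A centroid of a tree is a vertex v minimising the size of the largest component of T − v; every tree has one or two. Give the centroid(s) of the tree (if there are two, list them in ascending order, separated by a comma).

c

Removing c splits the tree into components of sizes 5, 5, 1, 1; the largest is 5 ≤ ⌊13/2⌋ = 6.
Every other node leaves some component of size > 6, so the centroid is unique.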